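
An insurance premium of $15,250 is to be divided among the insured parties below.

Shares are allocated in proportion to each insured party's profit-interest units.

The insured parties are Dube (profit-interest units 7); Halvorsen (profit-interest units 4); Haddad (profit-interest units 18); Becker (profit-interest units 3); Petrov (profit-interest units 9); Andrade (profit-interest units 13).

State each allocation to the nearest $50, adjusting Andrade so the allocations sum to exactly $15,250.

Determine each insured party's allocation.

Dube: $2,000 | Halvorsen: $1,150 | Haddad: $5,100 | Becker: $850 | Petrov: $2,550 | Andrade: $3,600

Sum of profit-interest units: 54.
Pro-rata amounts: Dube 7/54 × $15,250 = 1,976.85; Halvorsen 4/54 × $15,250 = 1,129.63; Haddad 18/54 × $15,250 = 5,083.33; Becker 3/54 × $15,250 = 847.22; Petrov 9/54 × $15,250 = 2,541.67; Andrade 13/54 × $15,250 = 3,671.30.
After rounding ($50): Dube $2,000; Halvorsen $1,150; Haddad $5,100; Becker $850; Petrov $2,550; Andrade $3,650. Sum = $15,300.
Difference $15,250 − $15,300 = −$50 applied to Andrade: Andrade becomes $3,600.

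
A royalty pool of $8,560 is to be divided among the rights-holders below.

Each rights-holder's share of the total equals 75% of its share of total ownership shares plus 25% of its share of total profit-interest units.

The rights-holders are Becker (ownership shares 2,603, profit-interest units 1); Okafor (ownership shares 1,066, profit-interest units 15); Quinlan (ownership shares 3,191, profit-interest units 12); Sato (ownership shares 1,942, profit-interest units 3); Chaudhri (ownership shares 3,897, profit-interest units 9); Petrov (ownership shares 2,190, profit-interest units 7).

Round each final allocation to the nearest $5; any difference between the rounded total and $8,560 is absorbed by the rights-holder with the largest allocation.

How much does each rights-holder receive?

Ownership shares total 14,889; profit-interest units total 47.
Composite weights (75% ownership shares + 25% profit-interest units): Becker 0.1364; Okafor 0.1335; Quinlan 0.2246; Sato 0.1138; Chaudhri 0.2442; Petrov 0.1476.
Raw shares: Becker 1,167.92; Okafor 1,142.63; Quinlan 1,922.31; Sato 973.97; Chaudhri 2,090.14; Petrov 1,263.03.
At nearest $5: Becker $1,170; Okafor $1,145; Quinlan $1,920; Sato $975; Chaudhri $2,090; Petrov $1,265. Sum = $8,565.
Difference $8,560 − $8,565 = −$5 applied to largest allocation (Chaudhri): Chaudhri becomes $2,085.

Becker: $1,170 · Okafor: $1,145 · Quinlan: $1,920 · Sato: $975 · Chaudhri: $2,085 · Petrov: $1,265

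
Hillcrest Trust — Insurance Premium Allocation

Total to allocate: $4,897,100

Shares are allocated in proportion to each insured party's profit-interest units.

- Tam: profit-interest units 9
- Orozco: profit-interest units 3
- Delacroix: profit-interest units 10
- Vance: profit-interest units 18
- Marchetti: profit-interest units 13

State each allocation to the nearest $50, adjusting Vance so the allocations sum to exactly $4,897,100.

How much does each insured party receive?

Tam: $831,600 | Orozco: $277,200 | Delacroix: $924,000 | Vance: $1,663,100 | Marchetti: $1,201,200

Total profit-interest units = 53.
Raw shares: Tam 9/53 × $4,897,100 = 831,583.02; Orozco 3/53 × $4,897,100 = 277,194.34; Delacroix 10/53 × $4,897,100 = 923,981.13; Vance 18/53 × $4,897,100 = 1,663,166.04; Marchetti 13/53 × $4,897,100 = 1,201,175.47.
After rounding ($50): Tam $831,600; Orozco $277,200; Delacroix $924,000; Vance $1,663,150; Marchetti $1,201,200. Sum = $4,897,150.
Difference $4,897,100 − $4,897,150 = −$50 applied to Vance: Vance becomes $1,663,100.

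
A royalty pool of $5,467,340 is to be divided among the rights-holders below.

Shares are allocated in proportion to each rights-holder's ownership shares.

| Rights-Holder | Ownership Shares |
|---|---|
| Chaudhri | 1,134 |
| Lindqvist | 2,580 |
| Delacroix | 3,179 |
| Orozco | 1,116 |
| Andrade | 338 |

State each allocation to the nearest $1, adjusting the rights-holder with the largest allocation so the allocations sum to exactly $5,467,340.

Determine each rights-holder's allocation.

Ownership shares total: 8,347.
Pro-rata amounts: Chaudhri 1,134/8,347 × $5,467,340 = 742,777.47; Lindqvist 2,580/8,347 × $5,467,340 = 1,689,917.00; Delacroix 3,179/8,347 × $5,467,340 = 2,082,265.95; Orozco 1,116/8,347 × $5,467,340 = 730,987.35; Andrade 338/8,347 × $5,467,340 = 221,392.23.
At nearest $1: Chaudhri $742,777; Lindqvist $1,689,917; Delacroix $2,082,266; Orozco $730,987; Andrade $221,392. Sum = $5,467,339.
Difference $5,467,340 − $5,467,339 = +$1 applied to largest allocation (Delacroix): Delacroix becomes $2,082,267.

Chaudhri: $742,777 · Lindqvist: $1,689,917 · Delacroix: $2,082,267 · Orozco: $730,987 · Andrade: $221,392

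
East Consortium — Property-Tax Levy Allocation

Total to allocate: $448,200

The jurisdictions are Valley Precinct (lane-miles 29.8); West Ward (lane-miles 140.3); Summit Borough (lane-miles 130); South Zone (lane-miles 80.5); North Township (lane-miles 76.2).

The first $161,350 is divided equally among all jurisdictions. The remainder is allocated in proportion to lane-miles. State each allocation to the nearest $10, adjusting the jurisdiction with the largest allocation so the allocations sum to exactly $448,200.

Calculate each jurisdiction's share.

Valley Precinct: $50,980 · West Ward: $120,380 · Summit Borough: $113,900 · South Zone: $82,820 · North Township: $80,120

First tranche $161,350 split equally: $32,270 each.
Remainder $286,850 by lane-miles (total 456.8): Valley Precinct 18,713.07 → $18,710; West Ward 88,102.13 → $88,100; Summit Borough 81,634.19 → $81,630; South Zone 50,550.40 → $50,550; North Township 47,850.20 → $47,850.
Rounding difference +$10 on remainder applied to West Ward.
Totals: Valley Precinct $32,270 + $18,710 = $50,980; West Ward $32,270 + $88,110 = $120,380; Summit Borough $32,270 + $81,630 = $113,900; South Zone $32,270 + $50,550 = $82,820; North Township $32,270 + $47,850 = $80,120.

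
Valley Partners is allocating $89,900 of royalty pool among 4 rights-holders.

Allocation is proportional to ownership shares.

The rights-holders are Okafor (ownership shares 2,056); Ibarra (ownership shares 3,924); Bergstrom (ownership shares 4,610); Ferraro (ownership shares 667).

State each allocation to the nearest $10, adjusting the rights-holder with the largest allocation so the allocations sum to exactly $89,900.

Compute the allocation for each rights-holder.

Okafor: $16,420; Ibarra: $31,340; Bergstrom: $36,810; Ferraro: $5,330

Combined ownership shares = 11,257.
Pro-rata amounts: Okafor 2,056/11,257 × $89,900 = 16,419.51; Ibarra 3,924/11,257 × $89,900 = 31,337.62; Bergstrom 4,610/11,257 × $89,900 = 36,816.11; Ferraro 667/11,257 × $89,900 = 5,326.76.
After rounding ($10): Okafor $16,420; Ibarra $31,340; Bergstrom $36,820; Ferraro $5,330. Sum = $89,910.
Difference $89,900 − $89,910 = −$10 applied to largest allocation (Bergstrom): Bergstrom becomes $36,810.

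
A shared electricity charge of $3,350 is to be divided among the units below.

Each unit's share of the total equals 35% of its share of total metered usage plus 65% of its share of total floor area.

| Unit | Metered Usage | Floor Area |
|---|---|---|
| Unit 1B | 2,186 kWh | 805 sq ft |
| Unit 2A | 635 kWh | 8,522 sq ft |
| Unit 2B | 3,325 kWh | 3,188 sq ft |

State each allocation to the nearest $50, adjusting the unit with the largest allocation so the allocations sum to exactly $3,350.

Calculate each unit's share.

Unit 1B: $550 | Unit 2A: $1,600 | Unit 2B: $1,200

Metered usage total 6,146; floor area total 12,515.
Composite weights (35% metered usage + 65% floor area): Unit 1B 0.1663; Unit 2A 0.4788; Unit 2B 0.3549.
Proportional shares: Unit 1B 557.10; Unit 2A 1,603.89; Unit 2B 1,189.01.
Rounded to nearest $50: Unit 1B $550; Unit 2A $1,600; Unit 2B $1,200. Sum = $3,350.
No rounding difference to absorb.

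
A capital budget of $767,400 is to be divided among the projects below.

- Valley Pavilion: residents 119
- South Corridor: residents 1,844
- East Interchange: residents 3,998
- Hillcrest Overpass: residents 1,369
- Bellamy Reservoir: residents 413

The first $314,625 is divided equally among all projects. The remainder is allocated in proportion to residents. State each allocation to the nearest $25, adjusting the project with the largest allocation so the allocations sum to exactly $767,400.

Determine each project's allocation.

First tranche $314,625 split equally: $62,925 each.
Remainder $452,775 by residents (total 7,743): Valley Pavilion 6,958.57 → $6,950; South Corridor 107,828.63 → $107,825; East Interchange 233,784.64 → $233,775; Hillcrest Overpass 80,052.82 → $80,050; Bellamy Reservoir 24,150.34 → $24,150.
Rounding difference +$25 on remainder applied to East Interchange.
Totals: Valley Pavilion $62,925 + $6,950 = $69,875; South Corridor $62,925 + $107,825 = $170,750; East Interchange $62,925 + $233,800 = $296,725; Hillcrest Overpass $62,925 + $80,050 = $142,975; Bellamy Reservoir $62,925 + $24,150 = $87,075.

Valley Pavilion: $69,875 | South Corridor: $170,750 | East Interchange: $296,725 | Hillcrest Overpass: $142,975 | Bellamy Reservoir: $87,075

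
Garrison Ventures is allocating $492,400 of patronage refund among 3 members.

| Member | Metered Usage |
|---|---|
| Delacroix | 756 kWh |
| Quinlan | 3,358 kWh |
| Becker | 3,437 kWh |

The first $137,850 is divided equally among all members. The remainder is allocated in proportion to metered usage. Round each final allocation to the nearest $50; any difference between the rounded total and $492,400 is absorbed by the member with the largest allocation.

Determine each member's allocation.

First tranche $137,850 split equally: $45,950 each.
Remainder $354,550 by metered usage (total 7,551): Delacroix 35,497.26 → $35,500; Quinlan 157,671.69 → $157,650; Becker 161,381.06 → $161,400.
Totals: Delacroix $45,950 + $35,500 = $81,450; Quinlan $45,950 + $157,650 = $203,600; Becker $45,950 + $161,400 = $207,350.

Delacroix: $81,450 | Quinlan: $203,600 | Becker: $207,350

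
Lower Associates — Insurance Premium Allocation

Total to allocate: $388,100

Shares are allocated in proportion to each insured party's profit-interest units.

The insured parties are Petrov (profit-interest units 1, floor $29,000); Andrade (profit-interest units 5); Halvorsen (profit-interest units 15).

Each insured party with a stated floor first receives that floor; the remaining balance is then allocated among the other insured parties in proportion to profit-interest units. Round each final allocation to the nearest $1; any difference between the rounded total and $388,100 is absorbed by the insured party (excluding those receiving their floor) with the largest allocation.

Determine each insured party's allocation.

Petrov: $29,000; Andrade: $89,775; Halvorsen: $269,325

Guaranteed amounts: Petrov $29,000. Balance $359,100.
Balance split over remaining profit-interest units 20: Andrade 89,775.00 → $89,775; Halvorsen 269,325.00 → $269,325.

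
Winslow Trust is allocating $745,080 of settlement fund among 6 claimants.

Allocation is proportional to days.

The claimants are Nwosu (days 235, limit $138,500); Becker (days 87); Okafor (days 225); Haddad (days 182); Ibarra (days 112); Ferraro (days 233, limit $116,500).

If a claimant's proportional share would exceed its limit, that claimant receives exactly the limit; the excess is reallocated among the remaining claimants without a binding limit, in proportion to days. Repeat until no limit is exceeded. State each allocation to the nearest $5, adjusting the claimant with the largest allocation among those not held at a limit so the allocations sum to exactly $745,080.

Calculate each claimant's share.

Sum of days: 1,074.
Proportional shares (ignoring caps): Nwosu 163,029.61; Becker 60,355.64; Okafor 156,092.18; Haddad 126,261.23; Ibarra 77,699.22; Ferraro 161,642.12.
Held at cap: Nwosu ($138,500), Ferraro ($116,500); balance $490,080 reallocated over remaining days 606.
Redistributed shares: Becker 70,358.02 → $70,360; Okafor 181,960.40 → $181,960; Haddad 147,185.74 → $147,185; Ibarra 90,575.84 → $90,575.

Nwosu: $138,500 · Becker: $70,360 · Okafor: $181,960 · Haddad: $147,185 · Ibarra: $90,575 · Ferraro: $116,500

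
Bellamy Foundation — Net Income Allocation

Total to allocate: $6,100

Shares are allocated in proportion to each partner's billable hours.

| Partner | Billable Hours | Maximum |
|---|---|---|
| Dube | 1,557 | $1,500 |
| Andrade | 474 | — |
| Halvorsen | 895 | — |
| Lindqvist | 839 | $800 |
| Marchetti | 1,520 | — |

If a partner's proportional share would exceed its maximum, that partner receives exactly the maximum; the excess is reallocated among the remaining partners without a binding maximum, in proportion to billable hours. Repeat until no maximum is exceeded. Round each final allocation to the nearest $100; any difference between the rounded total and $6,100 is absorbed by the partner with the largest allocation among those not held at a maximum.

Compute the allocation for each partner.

Combined billable hours = 5,285.
Pro-rata shares before constraints: Dube 1,797.11; Andrade 547.10; Halvorsen 1,033.02; Lindqvist 968.38; Marchetti 1,754.40.
Capped: Dube ($1,500), Lindqvist ($800); residual $3,800 reallocated over remaining billable hours 2,889.
Remaining shares: Andrade 623.47 → $600; Halvorsen 1,177.22 → $1,200; Marchetti 1,999.31 → $2,000.

Dube: $1,500; Andrade: $600; Halvorsen: $1,200; Lindqvist: $800; Marchetti: $2,000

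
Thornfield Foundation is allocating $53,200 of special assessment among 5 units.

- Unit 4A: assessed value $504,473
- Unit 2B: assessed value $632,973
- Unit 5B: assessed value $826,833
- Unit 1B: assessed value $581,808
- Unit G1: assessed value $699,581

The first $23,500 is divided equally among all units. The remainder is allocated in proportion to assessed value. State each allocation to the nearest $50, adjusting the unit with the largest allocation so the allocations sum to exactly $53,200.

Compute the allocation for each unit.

$23,500 shared equally gives $4,700 per unit.
Remainder $29,700 by assessed value (total 3,245,668): Unit 4A 4,616.26 → $4,600; Unit 2B 5,792.12 → $5,800; Unit 5B 7,566.07 → $7,550; Unit 1B 5,323.93 → $5,300; Unit G1 6,401.63 → $6,400.
Rounding difference +$50 on remainder applied to Unit 5B.
Totals: Unit 4A $4,700 + $4,600 = $9,300; Unit 2B $4,700 + $5,800 = $10,500; Unit 5B $4,700 + $7,600 = $12,300; Unit 1B $4,700 + $5,300 = $10,000; Unit G1 $4,700 + $6,400 = $11,100.

Unit 4A: $9,300 | Unit 2B: $10,500 | Unit 5B: $12,300 | Unit 1B: $10,000 | Unit G1: $11,100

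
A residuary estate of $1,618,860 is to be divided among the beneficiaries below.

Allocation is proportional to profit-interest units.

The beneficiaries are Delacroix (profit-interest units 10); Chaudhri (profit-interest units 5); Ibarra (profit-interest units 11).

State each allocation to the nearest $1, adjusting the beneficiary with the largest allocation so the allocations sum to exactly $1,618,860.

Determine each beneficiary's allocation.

Delacroix: $622,638 · Chaudhri: $311,319 · Ibarra: $684,903

Sum of profit-interest units: 26.
Proportional shares: Delacroix 10/26 × $1,618,860 = 622,638.46; Chaudhri 5/26 × $1,618,860 = 311,319.23; Ibarra 11/26 × $1,618,860 = 684,902.31.
After rounding ($1): Delacroix $622,638; Chaudhri $311,319; Ibarra $684,902. Sum = $1,618,859.
Difference $1,618,860 − $1,618,859 = +$1 applied to largest allocation (Ibarra): Ibarra becomes $684,903.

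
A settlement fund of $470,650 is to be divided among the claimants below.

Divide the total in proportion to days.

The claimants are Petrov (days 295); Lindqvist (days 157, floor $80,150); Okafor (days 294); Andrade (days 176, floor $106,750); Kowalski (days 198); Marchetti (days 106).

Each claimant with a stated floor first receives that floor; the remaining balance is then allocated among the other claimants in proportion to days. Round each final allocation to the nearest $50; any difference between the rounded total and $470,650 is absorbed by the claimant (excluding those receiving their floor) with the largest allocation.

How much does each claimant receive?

Minimums first: Lindqvist $80,150; Andrade $106,750. Balance $283,750.
Balance split over remaining days 893: Petrov 93,736.00 → $93,750; Okafor 93,418.25 → $93,400; Kowalski 62,914.33 → $62,900; Marchetti 33,681.41 → $33,700.

Petrov: $93,750 | Lindqvist: $80,150 | Okafor: $93,400 | Andrade: $106,750 | Kowalski: $62,900 | Marchetti: $33,700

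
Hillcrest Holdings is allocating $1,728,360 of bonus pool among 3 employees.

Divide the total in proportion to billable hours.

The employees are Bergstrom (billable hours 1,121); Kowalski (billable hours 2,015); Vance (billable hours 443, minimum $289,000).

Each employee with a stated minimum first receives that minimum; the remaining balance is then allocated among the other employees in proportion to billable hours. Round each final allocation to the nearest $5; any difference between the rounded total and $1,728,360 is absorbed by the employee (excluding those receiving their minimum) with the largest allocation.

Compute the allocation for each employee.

Guaranteed amounts: Vance $289,000. Residual $1,439,360.
Residual split over remaining billable hours 3,136: Bergstrom 514,516.12 → $514,515; Kowalski 924,843.88 → $924,845.

Bergstrom: $514,515; Kowalski: $924,845; Vance: $289,000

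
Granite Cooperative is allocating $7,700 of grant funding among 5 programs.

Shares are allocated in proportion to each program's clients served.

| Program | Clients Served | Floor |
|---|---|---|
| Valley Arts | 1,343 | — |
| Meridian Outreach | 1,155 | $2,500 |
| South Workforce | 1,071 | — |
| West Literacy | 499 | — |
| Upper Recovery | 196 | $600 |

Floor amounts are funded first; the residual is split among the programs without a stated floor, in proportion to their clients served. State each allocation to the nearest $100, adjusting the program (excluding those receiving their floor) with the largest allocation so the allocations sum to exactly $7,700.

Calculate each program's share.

Valley Arts: $2,100 · Meridian Outreach: $2,500 · South Workforce: $1,700 · West Literacy: $800 · Upper Recovery: $600

Fund the minimums — Meridian Outreach $2,500; Upper Recovery $600. Residual $4,600.
Residual split over remaining clients served 2,913: Valley Arts 2,120.77 → $2,100; South Workforce 1,691.25 → $1,700; West Literacy 787.98 → $800.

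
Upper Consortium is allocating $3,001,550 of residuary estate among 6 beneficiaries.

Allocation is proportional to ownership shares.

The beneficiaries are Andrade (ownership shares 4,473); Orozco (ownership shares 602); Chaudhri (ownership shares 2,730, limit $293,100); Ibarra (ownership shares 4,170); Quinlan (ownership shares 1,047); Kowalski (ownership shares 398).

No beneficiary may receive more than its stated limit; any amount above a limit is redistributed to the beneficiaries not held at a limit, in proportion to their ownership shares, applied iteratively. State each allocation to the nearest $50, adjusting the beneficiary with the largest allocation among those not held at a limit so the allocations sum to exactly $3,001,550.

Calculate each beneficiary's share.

Andrade: $1,133,350 | Orozco: $152,500 | Chaudhri: $293,100 | Ibarra: $1,056,500 | Quinlan: $265,250 | Kowalski: $100,850

Sum of ownership shares: 13,420.
Unconstrained shares: Andrade 1,000,442.11; Orozco 134,644.79; Chaudhri 610,598.47; Ibarra 932,672.39; Quinlan 234,174.58; Kowalski 89,017.65.
Cap binds for Chaudhri ($293,100); remaining pool $2,708,450 reallocated over remaining ownership shares 10,690.
Shares after redistribution: Andrade 1,133,292.50 → $1,133,300; Orozco 152,524.50 → $152,500; Ibarra 1,056,523.53 → $1,056,500; Quinlan 265,271.01 → $265,250; Kowalski 100,838.46 → $100,850.
Rounding difference +$50 applied to Andrade → $1,133,350.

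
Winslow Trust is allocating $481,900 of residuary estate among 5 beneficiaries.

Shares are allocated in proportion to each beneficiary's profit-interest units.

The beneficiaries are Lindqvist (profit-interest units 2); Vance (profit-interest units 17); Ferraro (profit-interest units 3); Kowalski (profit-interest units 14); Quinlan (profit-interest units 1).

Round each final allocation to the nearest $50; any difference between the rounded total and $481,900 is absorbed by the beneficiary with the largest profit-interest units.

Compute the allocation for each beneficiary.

Sum of profit-interest units: 37.
Pro-rata amounts: Lindqvist 2/37 × $481,900 = 26,048.65; Vance 17/37 × $481,900 = 221,413.51; Ferraro 3/37 × $481,900 = 39,072.97; Kowalski 14/37 × $481,900 = 182,340.54; Quinlan 1/37 × $481,900 = 13,024.32.
Rounded to nearest $50: Lindqvist $26,050; Vance $221,400; Ferraro $39,050; Kowalski $182,350; Quinlan $13,000. Sum = $481,850.
Difference $481,900 − $481,850 = +$50 applied to largest profit-interest units (Vance): Vance becomes $221,450.

Lindqvist: $26,050 | Vance: $221,450 | Ferraro: $39,050 | Kowalski: $182,350 | Quinlan: $13,000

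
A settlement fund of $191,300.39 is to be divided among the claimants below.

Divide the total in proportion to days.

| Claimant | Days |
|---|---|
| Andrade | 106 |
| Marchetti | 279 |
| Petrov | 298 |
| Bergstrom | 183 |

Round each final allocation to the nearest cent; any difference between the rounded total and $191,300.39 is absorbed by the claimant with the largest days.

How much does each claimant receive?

Days total: 106 + 279 + 298 + 183 = 866.
Pro-rata amounts: Andrade 23,415.5212; Marchetti 61,631.4189; Petrov 65,828.5407; Bergstrom 40,424.9092.
At nearest cent: Andrade $23,415.52; Marchetti $61,631.42; Petrov $65,828.54; Bergstrom $40,424.91. Sum = $191,300.39.
Rounded total matches; no reconciliation needed.

Andrade: $23,415.52 · Marchetti: $61,631.42 · Petrov: $65,828.54 · Bergstrom: $40,424.91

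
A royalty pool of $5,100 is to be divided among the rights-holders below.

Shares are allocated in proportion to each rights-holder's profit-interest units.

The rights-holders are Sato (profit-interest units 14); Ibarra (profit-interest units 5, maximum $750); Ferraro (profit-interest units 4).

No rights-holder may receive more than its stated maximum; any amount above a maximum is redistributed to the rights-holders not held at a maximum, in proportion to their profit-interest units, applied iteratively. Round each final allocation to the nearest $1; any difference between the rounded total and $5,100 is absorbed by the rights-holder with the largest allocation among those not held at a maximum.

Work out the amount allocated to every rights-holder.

Sato: $3,383; Ibarra: $750; Ferraro: $967

Total profit-interest units = 23.
Unconstrained shares: Sato 3,104.35; Ibarra 1,108.70; Ferraro 886.96.
Held at cap: Ibarra ($750); residual $4,350 reallocated over remaining profit-interest units 18.
Redistributed shares: Sato 3,383.33 → $3,383; Ferraro 966.67 → $967.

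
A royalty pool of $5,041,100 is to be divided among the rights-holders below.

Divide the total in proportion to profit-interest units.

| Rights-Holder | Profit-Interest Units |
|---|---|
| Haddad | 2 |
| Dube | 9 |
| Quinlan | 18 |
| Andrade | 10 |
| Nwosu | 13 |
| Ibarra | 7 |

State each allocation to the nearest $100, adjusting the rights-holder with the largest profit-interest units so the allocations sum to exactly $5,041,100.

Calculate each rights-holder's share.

Haddad: $170,900 | Dube: $769,000 | Quinlan: $1,537,900 | Andrade: $854,400 | Nwosu: $1,110,800 | Ibarra: $598,100

Profit-interest units total: 59.
Raw shares: Haddad 2/59 × $5,041,100 = 170,884.75; Dube 9/59 × $5,041,100 = 768,981.36; Quinlan 18/59 × $5,041,100 = 1,537,962.71; Andrade 10/59 × $5,041,100 = 854,423.73; Nwosu 13/59 × $5,041,100 = 1,110,750.85; Ibarra 7/59 × $5,041,100 = 598,096.61.
At nearest $100: Haddad $170,900; Dube $769,000; Quinlan $1,538,000; Andrade $854,400; Nwosu $1,110,800; Ibarra $598,100. Sum = $5,041,200.
Difference $5,041,100 − $5,041,200 = −$100 applied to largest profit-interest units (Quinlan): Quinlan becomes $1,537,900.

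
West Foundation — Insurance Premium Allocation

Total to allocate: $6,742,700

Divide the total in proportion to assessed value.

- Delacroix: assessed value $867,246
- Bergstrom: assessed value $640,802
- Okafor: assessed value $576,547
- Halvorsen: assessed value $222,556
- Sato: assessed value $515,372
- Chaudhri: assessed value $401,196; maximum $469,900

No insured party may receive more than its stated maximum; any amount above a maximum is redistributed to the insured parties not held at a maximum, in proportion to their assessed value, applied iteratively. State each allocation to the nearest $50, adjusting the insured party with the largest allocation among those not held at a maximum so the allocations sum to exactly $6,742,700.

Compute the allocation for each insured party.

Delacroix: $1,927,450 | Bergstrom: $1,424,100 | Okafor: $1,281,300 | Halvorsen: $494,600 | Sato: $1,145,350 | Chaudhri: $469,900

Assessed value total: 3,223,719.
Unconstrained shares: Delacroix 1,813,923.49; Bergstrom 1,340,295.37; Okafor 1,205,900.22; Halvorsen 465,496.01; Sato 1,077,947.17; Chaudhri 839,137.74.
Held at cap: Chaudhri ($469,900); residual $6,272,800 reallocated over remaining assessed value 2,822,523.
Remaining shares: Delacroix 1,927,375.16 → $1,927,400; Bergstrom 1,424,124.01 → $1,424,100; Okafor 1,281,323.14 → $1,281,300; Halvorsen 494,610.42 → $494,600; Sato 1,145,367.28 → $1,145,350.
Rounding difference +$50 applied to Delacroix → $1,927,450.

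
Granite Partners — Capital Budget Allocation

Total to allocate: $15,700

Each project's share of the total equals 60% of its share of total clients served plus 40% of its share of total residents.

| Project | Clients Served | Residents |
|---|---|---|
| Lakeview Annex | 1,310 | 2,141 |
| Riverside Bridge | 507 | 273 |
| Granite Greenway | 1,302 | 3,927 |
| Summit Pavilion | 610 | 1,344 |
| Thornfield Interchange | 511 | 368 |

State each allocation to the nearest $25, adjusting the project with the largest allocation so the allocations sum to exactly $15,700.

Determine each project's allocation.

Totals — clients served 4,240, residents 8,053.
Composite weights (60% clients served + 40% residents): Lakeview Annex 0.2917; Riverside Bridge 0.0853; Granite Greenway 0.3793; Summit Pavilion 0.1531; Thornfield Interchange 0.0906.
Proportional shares: Lakeview Annex 4,580.05; Riverside Bridge 1,339.30; Granite Greenway 5,955.06; Summit Pavilion 2,403.33; Thornfield Interchange 1,422.27.
Rounded to nearest $25: Lakeview Annex $4,575; Riverside Bridge $1,350; Granite Greenway $5,950; Summit Pavilion $2,400; Thornfield Interchange $1,425. Sum = $15,700.
No rounding difference to absorb.

Lakeview Annex: $4,575 · Riverside Bridge: $1,350 · Granite Greenway: $5,950 · Summit Pavilion: $2,400 · Thornfield Interchange: $1,425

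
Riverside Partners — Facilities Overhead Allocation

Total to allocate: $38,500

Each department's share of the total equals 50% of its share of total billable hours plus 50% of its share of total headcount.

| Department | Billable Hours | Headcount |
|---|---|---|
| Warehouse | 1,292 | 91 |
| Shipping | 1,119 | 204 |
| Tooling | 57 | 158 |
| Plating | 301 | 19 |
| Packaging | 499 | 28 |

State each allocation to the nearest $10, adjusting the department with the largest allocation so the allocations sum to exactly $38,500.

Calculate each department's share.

Warehouse: $11,110; Shipping: $14,450; Tooling: $6,420; Plating: $2,500; Packaging: $4,020

Billable hours total 3,268; headcount total 500.
Combined weights (50% billable hours + 50% headcount): Warehouse 0.2887; Shipping 0.3752; Tooling 0.1667; Plating 0.0651; Packaging 0.1043.
Raw shares: Warehouse 11,113.97; Shipping 14,445.42; Tooling 6,418.76; Plating 2,504.53; Packaging 4,017.34.
Rounded to nearest $10: Warehouse $11,110; Shipping $14,450; Tooling $6,420; Plating $2,500; Packaging $4,020. Sum = $38,500.
No rounding difference to absorb.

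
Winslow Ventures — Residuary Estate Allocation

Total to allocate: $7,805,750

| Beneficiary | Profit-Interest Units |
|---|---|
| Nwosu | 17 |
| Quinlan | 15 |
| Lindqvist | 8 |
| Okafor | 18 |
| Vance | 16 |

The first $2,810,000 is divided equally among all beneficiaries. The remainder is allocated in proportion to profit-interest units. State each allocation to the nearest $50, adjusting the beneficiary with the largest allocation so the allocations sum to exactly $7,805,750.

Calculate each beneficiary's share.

Nwosu: $1,709,650 · Quinlan: $1,574,650 · Lindqvist: $1,102,100 · Okafor: $1,777,200 · Vance: $1,642,150

First tranche $2,810,000 split equally: $562,000 each.
Remainder $4,995,750 by profit-interest units (total 74): Nwosu 1,147,672.30 → $1,147,650; Quinlan 1,012,652.03 → $1,012,650; Lindqvist 540,081.08 → $540,100; Okafor 1,215,182.43 → $1,215,200; Vance 1,080,162.16 → $1,080,150.
Totals: Nwosu $562,000 + $1,147,650 = $1,709,650; Quinlan $562,000 + $1,012,650 = $1,574,650; Lindqvist $562,000 + $540,100 = $1,102,100; Okafor $562,000 + $1,215,200 = $1,777,200; Vance $562,000 + $1,080,150 = $1,642,150.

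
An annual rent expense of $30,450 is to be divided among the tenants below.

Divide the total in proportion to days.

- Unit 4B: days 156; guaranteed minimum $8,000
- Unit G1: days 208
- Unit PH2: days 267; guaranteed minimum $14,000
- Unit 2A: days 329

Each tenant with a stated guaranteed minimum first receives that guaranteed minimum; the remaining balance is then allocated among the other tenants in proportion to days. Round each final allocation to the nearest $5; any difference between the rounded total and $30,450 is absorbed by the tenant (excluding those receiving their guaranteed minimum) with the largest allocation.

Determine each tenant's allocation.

Unit 4B: $8,000 | Unit G1: $3,275 | Unit PH2: $14,000 | Unit 2A: $5,175

Minimums first: Unit 4B $8,000; Unit PH2 $14,000. Balance $8,450.
Balance split over remaining days 537: Unit G1 3,273.00 → $3,275; Unit 2A 5,177.00 → $5,175.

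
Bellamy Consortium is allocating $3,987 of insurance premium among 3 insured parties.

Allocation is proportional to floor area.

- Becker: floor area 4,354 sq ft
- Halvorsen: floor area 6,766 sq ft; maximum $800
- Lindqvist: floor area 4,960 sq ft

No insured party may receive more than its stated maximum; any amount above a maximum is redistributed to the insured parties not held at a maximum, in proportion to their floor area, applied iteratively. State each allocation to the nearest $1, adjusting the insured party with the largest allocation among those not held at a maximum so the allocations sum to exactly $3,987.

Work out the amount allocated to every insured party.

Combined floor area = 16,080.
Proportional shares (ignoring caps): Becker 1,079.56; Halvorsen 1,677.61; Lindqvist 1,229.82.
Held at cap: Halvorsen ($800); residual $3,187 reallocated over remaining floor area 9,314.
Shares after redistribution: Becker 1,489.82 → $1,490; Lindqvist 1,697.18 → $1,697.

Becker: $1,490; Halvorsen: $800; Lindqvist: $1,697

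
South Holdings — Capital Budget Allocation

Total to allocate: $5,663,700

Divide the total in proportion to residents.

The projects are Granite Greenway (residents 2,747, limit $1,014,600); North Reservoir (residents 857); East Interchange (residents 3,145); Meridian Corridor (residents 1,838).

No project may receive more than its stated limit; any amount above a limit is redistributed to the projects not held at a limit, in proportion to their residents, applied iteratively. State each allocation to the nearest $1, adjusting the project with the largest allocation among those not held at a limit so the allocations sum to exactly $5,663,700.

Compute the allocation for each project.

Sum of residents: 8,587.
Pro-rata shares before constraints: Granite Greenway 1,811,829.96; North Reservoir 565,248.74; East Interchange 2,074,337.55; Meridian Corridor 1,212,283.75.
Cap binds for Granite Greenway ($1,014,600); residual $4,649,100 reallocated over remaining residents 5,840.
Redistributed shares: North Reservoir 682,239.503 → $682,240; East Interchange 2,503,667.72 → $2,503,668; Meridian Corridor 1,463,192.77 → $1,463,193.
Rounding difference −$1 applied to East Interchange → $2,503,667.

Granite Greenway: $1,014,600; North Reservoir: $682,240; East Interchange: $2,503,667; Meridian Corridor: $1,463,193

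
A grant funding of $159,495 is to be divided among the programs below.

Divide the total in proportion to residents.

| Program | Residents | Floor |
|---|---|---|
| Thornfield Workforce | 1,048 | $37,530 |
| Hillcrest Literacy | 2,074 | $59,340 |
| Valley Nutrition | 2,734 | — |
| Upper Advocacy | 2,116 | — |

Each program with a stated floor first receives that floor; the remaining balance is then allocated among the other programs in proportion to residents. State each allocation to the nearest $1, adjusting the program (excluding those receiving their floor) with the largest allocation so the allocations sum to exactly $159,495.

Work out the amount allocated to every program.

Minimums first: Thornfield Workforce $37,530; Hillcrest Literacy $59,340. Residual $62,625.
Residual split over remaining residents 4,850: Valley Nutrition 35,302.42 → $35,302; Upper Advocacy 27,322.58 → $27,323.

Thornfield Workforce: $37,530 · Hillcrest Literacy: $59,340 · Valley Nutrition: $35,302 · Upper Advocacy: $27,323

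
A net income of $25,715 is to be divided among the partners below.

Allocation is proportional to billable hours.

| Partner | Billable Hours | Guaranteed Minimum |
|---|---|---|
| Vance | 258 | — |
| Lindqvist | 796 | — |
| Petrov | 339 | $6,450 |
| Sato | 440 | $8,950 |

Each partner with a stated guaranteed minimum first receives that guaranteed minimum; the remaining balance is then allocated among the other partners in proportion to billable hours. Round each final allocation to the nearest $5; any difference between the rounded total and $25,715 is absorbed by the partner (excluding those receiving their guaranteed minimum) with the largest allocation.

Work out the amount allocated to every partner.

Vance: $2,525 | Lindqvist: $7,790 | Petrov: $6,450 | Sato: $8,950

Guaranteed amounts: Petrov $6,450; Sato $8,950. Balance $10,315.
Balance split over remaining billable hours 1,054: Vance 2,524.92 → $2,525; Lindqvist 7,790.08 → $7,790.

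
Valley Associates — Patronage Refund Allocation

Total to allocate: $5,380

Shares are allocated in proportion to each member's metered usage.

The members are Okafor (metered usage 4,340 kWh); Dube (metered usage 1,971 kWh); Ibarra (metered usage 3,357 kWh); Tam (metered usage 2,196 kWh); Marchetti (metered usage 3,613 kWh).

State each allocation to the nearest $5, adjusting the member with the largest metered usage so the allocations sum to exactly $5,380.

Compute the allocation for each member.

Total metered usage = 4,340 + 1,971 + 3,357 + 2,196 + 3,613 = 15,477.
Pro-rata amounts: Okafor 1,508.64; Dube 685.14; Ibarra 1,166.94; Tam 763.36; Marchetti 1,255.92.
After rounding ($5): Okafor $1,510; Dube $685; Ibarra $1,165; Tam $765; Marchetti $1,255. Sum = $5,380.
Sum already equals the total — no adjustment.

Okafor: $1,510 | Dube: $685 | Ibarra: $1,165 | Tam: $765 | Marchetti: $1,255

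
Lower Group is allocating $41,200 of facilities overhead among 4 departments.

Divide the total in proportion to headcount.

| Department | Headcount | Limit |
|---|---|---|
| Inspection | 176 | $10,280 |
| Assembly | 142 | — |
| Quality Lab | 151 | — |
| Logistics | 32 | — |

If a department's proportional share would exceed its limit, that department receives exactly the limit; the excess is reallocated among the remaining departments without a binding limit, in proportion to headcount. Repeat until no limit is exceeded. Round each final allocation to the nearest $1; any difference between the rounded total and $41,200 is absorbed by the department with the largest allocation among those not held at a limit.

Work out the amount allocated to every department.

Inspection: $10,280; Assembly: $13,510; Quality Lab: $14,366; Logistics: $3,044

Combined headcount = 501.
Unconstrained shares: Inspection 14,473.45; Assembly 11,677.45; Quality Lab 12,417.56; Logistics 2,631.54.
Capped: Inspection ($10,280); remaining pool $30,920 reallocated over remaining headcount 325.
Remaining shares: Assembly 13,509.66 → $13,510; Quality Lab 14,365.91 → $14,366; Logistics 3,044.43 → $3,044.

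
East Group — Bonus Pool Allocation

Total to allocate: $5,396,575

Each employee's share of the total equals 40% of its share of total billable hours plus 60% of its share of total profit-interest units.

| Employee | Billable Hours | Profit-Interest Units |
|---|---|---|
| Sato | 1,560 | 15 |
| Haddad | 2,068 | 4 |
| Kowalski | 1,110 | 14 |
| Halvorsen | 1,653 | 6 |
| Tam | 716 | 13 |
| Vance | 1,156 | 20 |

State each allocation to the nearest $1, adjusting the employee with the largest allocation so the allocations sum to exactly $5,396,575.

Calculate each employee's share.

Billable hours total 8,263; profit-interest units total 72.
Blended shares (40% billable hours + 60% profit-interest units): Sato 0.2005; Haddad 0.1334; Kowalski 0.1704; Halvorsen 0.1300; Tam 0.1430; Vance 0.2226.
Proportional shares: Sato 1,082,107.01; Haddad 720,131.12; Kowalski 919,577.34; Halvorsen 701,659.25; Tam 771,677.13; Vance 1,201,423.15.
At nearest $1: Sato $1,082,107; Haddad $720,131; Kowalski $919,577; Halvorsen $701,659; Tam $771,677; Vance $1,201,423. Sum = $5,396,574.
Difference $5,396,575 − $5,396,574 = +$1 applied to largest allocation (Vance): Vance becomes $1,201,424.

Sato: $1,082,107 · Haddad: $720,131 · Kowalski: $919,577 · Halvorsen: $701,659 · Tam: $771,677 · Vance: $1,201,424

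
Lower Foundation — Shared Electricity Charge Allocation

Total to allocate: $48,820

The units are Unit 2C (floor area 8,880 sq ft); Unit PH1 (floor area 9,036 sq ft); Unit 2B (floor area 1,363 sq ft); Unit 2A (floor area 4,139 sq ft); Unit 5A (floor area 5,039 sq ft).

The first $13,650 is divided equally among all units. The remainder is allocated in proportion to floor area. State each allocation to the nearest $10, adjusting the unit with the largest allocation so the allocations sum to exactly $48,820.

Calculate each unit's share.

Unit 2C: $13,700 · Unit PH1: $13,900 · Unit 2B: $4,410 · Unit 2A: $7,850 · Unit 5A: $8,960

Equal tier: $13,650 ÷ 5 = $2,730 apiece.
Remainder $35,170 by floor area (total 28,457): Unit 2C 10,974.79 → $10,970; Unit PH1 11,167.59 → $11,170; Unit 2B 1,684.53 → $1,680; Unit 2A 5,115.39 → $5,120; Unit 5A 6,227.70 → $6,230.
Totals: Unit 2C $2,730 + $10,970 = $13,700; Unit PH1 $2,730 + $11,170 = $13,900; Unit 2B $2,730 + $1,680 = $4,410; Unit 2A $2,730 + $5,120 = $7,850; Unit 5A $2,730 + $6,230 = $8,960.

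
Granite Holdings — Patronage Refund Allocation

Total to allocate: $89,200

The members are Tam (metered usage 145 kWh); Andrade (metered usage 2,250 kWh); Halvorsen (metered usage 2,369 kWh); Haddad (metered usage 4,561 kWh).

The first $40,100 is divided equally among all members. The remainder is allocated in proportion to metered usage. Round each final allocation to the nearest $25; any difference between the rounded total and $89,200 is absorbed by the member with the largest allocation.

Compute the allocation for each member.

$40,100 shared equally gives $10,025 per member.
Remainder $49,100 by metered usage (total 9,325): Tam 763.49 → $775; Andrade 11,847.18 → $11,850; Halvorsen 12,473.77 → $12,475; Haddad 24,015.56 → $24,025.
Rounding difference −$25 on remainder applied to Haddad.
Totals: Tam $10,025 + $775 = $10,800; Andrade $10,025 + $11,850 = $21,875; Halvorsen $10,025 + $12,475 = $22,500; Haddad $10,025 + $24,000 = $34,025.

Tam: $10,800; Andrade: $21,875; Halvorsen: $22,500; Haddad: $34,025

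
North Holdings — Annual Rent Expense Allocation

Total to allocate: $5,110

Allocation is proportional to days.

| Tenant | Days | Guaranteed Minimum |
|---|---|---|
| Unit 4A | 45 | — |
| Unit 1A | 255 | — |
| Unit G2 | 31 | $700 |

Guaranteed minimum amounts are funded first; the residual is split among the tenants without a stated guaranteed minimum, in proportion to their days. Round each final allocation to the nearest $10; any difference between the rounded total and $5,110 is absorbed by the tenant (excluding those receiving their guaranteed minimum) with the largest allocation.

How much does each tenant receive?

Unit 4A: $660; Unit 1A: $3,750; Unit G2: $700

Guaranteed amounts: Unit G2 $700. Remaining pool $4,410.
Remaining pool split over remaining days 300: Unit 4A 661.50 → $660; Unit 1A 3,748.50 → $3,750.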